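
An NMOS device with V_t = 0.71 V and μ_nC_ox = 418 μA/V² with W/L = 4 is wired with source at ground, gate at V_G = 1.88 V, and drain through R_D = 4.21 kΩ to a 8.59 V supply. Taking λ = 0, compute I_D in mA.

V_GS = V_G = 1.88 V, so V_ov = 1.88 − 0.71 = 1.17 V.
k_n = μ_nC_ox · (W/L) = 1.672 mA/V².
Assume saturation: I_D = ½ k_n V_ov² = 0.5 × 1.672 × 1.17² = 1.14 mA, giving V_DS = V_DD − I_D R_D = 8.59 − 1.14 × 4.21 = 3.77 V.
V_DS = 3.77 V ≥ V_ov = 1.17 V, confirming saturation.

I_D = 1.14 mA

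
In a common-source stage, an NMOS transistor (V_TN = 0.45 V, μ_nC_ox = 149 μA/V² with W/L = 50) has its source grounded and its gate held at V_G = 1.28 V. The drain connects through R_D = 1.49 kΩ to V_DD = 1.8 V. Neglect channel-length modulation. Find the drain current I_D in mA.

V_GS = V_G = 1.28 V, so V_ov = 1.28 − 0.45 = 0.83 V.
k_n = μ_nC_ox · (W/L) = 7.45 mA/V².
Assume saturation: I_D = ½ k_n V_ov² = 0.5 × 7.45 × 0.83² = 2.57 mA, giving V_DS = V_DD − I_D R_D = 1.8 − 2.57 × 1.49 = -2.02 V.
But -2.02 V < V_ov = 0.83 V, so the device is actually in triode.
In triode I_D = k_n[V_ov V_DS − ½ V_DS²] and I_D = (V_DD − V_DS)/R_D. Equating: 5.55 V_DS² − 10.21 V_DS + 1.8 = 0, giving V_DS = 0.197 V (the root below V_ov).
I_D = (1.8 − 0.197) / 1.49 = 1.08 mA.

I_D = 1.08 mA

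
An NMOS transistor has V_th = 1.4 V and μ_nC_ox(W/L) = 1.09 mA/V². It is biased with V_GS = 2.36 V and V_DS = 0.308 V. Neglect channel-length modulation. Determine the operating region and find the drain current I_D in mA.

Triode; I_D = 0.271 mA

V_ov = V_GS − V_th = 2.36 − 1.4 = 0.96 V.
Since V_DS = 0.308 V < V_ov = 0.96 V, the device is in the triode region.
I_D = k_n [V_ov · V_DS − ½ V_DS²] = 1.09 × [0.96 × 0.308 − 0.5 × 0.308²] = 0.271 mA.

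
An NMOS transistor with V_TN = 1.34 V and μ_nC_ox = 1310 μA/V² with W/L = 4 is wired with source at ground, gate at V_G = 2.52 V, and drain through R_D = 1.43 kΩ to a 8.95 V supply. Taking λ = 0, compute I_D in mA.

V_GS = V_G = 2.52 V, so V_ov = 2.52 − 1.34 = 1.18 V.
k_n = μ_nC_ox · (W/L) = 5.24 mA/V².
Assume saturation: I_D = ½ k_n V_ov² = 0.5 × 5.24 × 1.18² = 3.65 mA, giving V_DS = V_DD − I_D R_D = 8.95 − 3.65 × 1.43 = 3.73 V.
V_DS = 3.73 V ≥ V_ov = 1.18 V, confirming saturation.

I_D = 3.65 mA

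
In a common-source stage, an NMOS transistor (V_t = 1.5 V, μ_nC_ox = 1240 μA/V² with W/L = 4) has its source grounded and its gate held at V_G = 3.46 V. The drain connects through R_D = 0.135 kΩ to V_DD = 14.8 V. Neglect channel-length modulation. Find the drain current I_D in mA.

I_D = 9.53 mA

V_GS = V_G = 3.46 V, so V_ov = 3.46 − 1.5 = 1.96 V.
k_n = μ_nC_ox · (W/L) = 4.96 mA/V².
Assume saturation: I_D = ½ k_n V_ov² = 0.5 × 4.96 × 1.96² = 9.53 mA, giving V_DS = V_DD − I_D R_D = 14.8 − 9.53 × 0.135 = 13.5 V.
V_DS = 13.5 V ≥ V_ov = 1.96 V, confirming saturation.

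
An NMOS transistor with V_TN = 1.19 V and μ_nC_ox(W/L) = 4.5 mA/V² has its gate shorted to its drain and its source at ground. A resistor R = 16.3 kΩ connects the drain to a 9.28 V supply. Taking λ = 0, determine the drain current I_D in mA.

With gate tied to drain, V_GS = V_DS ≥ V_GS − V_TN, so the device is in saturation.
KCL at the drain: ½ k_n (V_GS − V_TN)² = (V_DD − V_GS)/R.
Let x = V_GS − 1.19. Then 36.7 x² + x − 8.09 = 0, giving x = 0.456 V (positive root), so V_GS = 1.65 V.
I_D = (V_DD − V_GS)/R = (9.28 − 1.65) / 16.3 = 0.468 mA.

I_D = 0.468 mA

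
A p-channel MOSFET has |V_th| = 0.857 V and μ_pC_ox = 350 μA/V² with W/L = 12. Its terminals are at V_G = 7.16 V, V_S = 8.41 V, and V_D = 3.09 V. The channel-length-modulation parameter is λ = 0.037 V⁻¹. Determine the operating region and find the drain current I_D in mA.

V_SG = V_S − V_G = 8.41 − 7.16 = 1.25 V; V_SD = V_S − V_D = 8.41 − 3.09 = 5.32 V.
k_p = μ_pC_ox · (W/L) = 4.2 mA/V².
V_ov = V_SG − |V_th| = 1.25 − 0.857 = 0.393 V.
Since V_SD = 5.32 V ≥ V_ov = 0.393 V, the device is in saturation.
I_D = ½ k_p V_ov² (1 + λ V_SD) = 0.5 × 4.2 × 0.393² × (1 + 0.037 × 5.32) = 0.388 mA.

Saturation; I_D = 0.388 mA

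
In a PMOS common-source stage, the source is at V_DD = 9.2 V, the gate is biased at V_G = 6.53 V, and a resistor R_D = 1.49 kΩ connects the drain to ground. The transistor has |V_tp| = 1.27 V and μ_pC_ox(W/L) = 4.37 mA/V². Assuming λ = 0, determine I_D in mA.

I_D = 4.28 mA

V_SG = V_DD − V_G = 9.2 − 6.53 = 2.67 V, so V_ov = 2.67 − 1.27 = 1.4 V.
Assume saturation: I_D = ½ k_p V_ov² = 0.5 × 4.37 × 1.4² = 4.28 mA, giving V_SD = V_DD − I_D R_D = 9.2 − 4.28 × 1.49 = 2.82 V.
V_SD = 2.82 V ≥ V_ov = 1.4 V, confirming saturation.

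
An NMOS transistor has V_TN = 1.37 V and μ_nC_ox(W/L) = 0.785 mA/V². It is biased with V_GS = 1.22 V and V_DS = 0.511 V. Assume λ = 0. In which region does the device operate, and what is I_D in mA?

Cutoff; I_D = 0 mA

V_GS = 1.22 V < V_TN = 1.37 V, so the transistor is in cutoff.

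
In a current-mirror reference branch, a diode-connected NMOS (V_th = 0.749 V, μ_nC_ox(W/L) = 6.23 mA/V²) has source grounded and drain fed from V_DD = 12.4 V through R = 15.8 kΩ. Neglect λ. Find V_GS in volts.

V_GS = 1.23 V

With gate tied to drain, V_GS = V_DS ≥ V_GS − V_th, so the device is in saturation.
KCL at the drain: ½ k_n (V_GS − V_th)² = (V_DD − V_GS)/R.
Let x = V_GS − 0.749. Then 49.2 x² + x − 11.65 = 0, giving x = 0.476 V (positive root), so V_GS = 1.23 V.
I_D = (V_DD − V_GS)/R = (12.4 − 1.23) / 15.8 = 0.707 mA.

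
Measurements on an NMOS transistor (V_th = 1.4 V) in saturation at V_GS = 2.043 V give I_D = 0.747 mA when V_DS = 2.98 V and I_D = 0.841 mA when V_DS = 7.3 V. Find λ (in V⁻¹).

λ = 0.0319 V⁻¹

With V_GS fixed, I_D ∝ (1 + λ V_DS) in saturation, so I_D2/I_D1 = (1 + λ V_DS2)/(1 + λ V_DS1).
0.841/0.747 = 1.126 = (1 + 7.3 λ)/(1 + 2.98 λ).
Solving: λ (I_D1 V_DS2 − I_D2 V_DS1) = I_D2 − I_D1, so λ = (0.841 − 0.747) / (0.747 × 7.3 − 0.841 × 2.98) = 0.094 / 2.95 = 0.0319 V⁻¹.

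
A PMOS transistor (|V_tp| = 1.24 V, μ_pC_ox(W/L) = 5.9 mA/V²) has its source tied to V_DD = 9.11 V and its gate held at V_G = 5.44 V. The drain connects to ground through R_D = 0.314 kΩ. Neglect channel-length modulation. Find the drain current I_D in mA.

V_SG = V_DD − V_G = 9.11 − 5.44 = 3.67 V, so V_ov = 3.67 − 1.24 = 2.43 V.
Assume saturation: I_D = ½ k_p V_ov² = 0.5 × 5.9 × 2.43² = 17.4 mA, giving V_SD = V_DD − I_D R_D = 9.11 − 17.4 × 0.314 = 3.64 V.
V_SD = 3.64 V ≥ V_ov = 2.43 V, confirming saturation.

I_D = 17.4 mA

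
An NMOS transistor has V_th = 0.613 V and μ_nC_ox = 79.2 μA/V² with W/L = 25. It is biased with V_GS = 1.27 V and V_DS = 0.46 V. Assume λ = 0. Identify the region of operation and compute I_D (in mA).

k_n = μ_nC_ox · (W/L) = 1.98 mA/V².
V_ov = V_GS − V_th = 1.27 − 0.613 = 0.657 V.
Since V_DS = 0.46 V < V_ov = 0.657 V, the device is in the triode region.
I_D = k_n [V_ov · V_DS − ½ V_DS²] = 1.98 × [0.657 × 0.46 − 0.5 × 0.46²] = 0.389 mA.

Triode; I_D = 0.389 mA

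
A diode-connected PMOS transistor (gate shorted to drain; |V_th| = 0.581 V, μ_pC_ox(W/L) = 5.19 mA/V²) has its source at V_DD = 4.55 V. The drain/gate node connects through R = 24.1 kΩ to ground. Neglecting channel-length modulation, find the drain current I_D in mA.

I_D = 0.155 mA

With gate tied to drain, V_SG = V_SD ≥ V_SG − |V_th|, so the device is in saturation.
KCL at the drain: ½ k_p (V_SG − |V_th|)² = (V_DD − V_SG)/R.
Let x = V_SG − 0.581. Then 62.5 x² + x − 3.969 = 0, giving x = 0.244 V (positive root), so V_SG = 0.825 V.
I_D = (V_DD − V_SG)/R = (4.55 − 0.825) / 24.1 = 0.155 mA.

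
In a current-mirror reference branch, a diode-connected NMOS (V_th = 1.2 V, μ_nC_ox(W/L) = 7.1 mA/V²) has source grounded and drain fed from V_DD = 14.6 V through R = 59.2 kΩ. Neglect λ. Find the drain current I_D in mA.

I_D = 0.222 mA

With gate tied to drain, V_GS = V_DS ≥ V_GS − V_th, so the device is in saturation.
KCL at the drain: ½ k_n (V_GS − V_th)² = (V_DD − V_GS)/R.
Let x = V_GS − 1.2. Then 210 x² + x − 13.4 = 0, giving x = 0.25 V (positive root), so V_GS = 1.45 V.
I_D = (V_DD − V_GS)/R = (14.6 − 1.45) / 59.2 = 0.222 mA.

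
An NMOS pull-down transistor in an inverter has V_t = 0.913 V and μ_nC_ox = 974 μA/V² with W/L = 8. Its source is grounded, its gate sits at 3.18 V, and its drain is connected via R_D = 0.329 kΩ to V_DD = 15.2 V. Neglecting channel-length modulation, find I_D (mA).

V_GS = V_G = 3.18 V, so V_ov = 3.18 − 0.913 = 2.27 V.
k_n = μ_nC_ox · (W/L) = 7.792 mA/V².
Assume saturation: I_D = ½ k_n V_ov² = 0.5 × 7.792 × 2.27² = 20 mA, giving V_DS = V_DD − I_D R_D = 15.2 − 20 × 0.329 = 8.61 V.
V_DS = 8.61 V ≥ V_ov = 2.27 V, confirming saturation.

I_D = 20.0 mA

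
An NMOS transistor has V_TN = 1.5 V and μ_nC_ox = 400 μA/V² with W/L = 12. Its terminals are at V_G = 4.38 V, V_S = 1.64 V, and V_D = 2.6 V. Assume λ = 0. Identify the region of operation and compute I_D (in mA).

V_GS = V_G − V_S = 4.38 − 1.64 = 2.74 V; V_DS = V_D − V_S = 2.6 − 1.64 = 0.96 V.
k_n = μ_nC_ox · (W/L) = 4.8 mA/V².
V_ov = V_GS − V_TN = 2.74 − 1.5 = 1.24 V.
Since V_DS = 0.96 V < V_ov = 1.24 V, the device is in the triode region.
I_D = k_n [V_ov · V_DS − ½ V_DS²] = 4.8 × [1.24 × 0.96 − 0.5 × 0.96²] = 3.5 mA.

Triode; I_D = 3.50 mA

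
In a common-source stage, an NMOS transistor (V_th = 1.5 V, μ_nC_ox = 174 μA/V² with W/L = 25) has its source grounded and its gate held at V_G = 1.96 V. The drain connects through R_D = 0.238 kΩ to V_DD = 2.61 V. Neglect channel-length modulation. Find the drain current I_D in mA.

I_D = 0.460 mA

V_GS = V_G = 1.96 V, so V_ov = 1.96 − 1.5 = 0.46 V.
k_n = μ_nC_ox · (W/L) = 4.35 mA/V².
Assume saturation: I_D = ½ k_n V_ov² = 0.5 × 4.35 × 0.46² = 0.46 mA, giving V_DS = V_DD − I_D R_D = 2.61 − 0.46 × 0.238 = 2.5 V.
V_DS = 2.5 V ≥ V_ov = 0.46 V, confirming saturation.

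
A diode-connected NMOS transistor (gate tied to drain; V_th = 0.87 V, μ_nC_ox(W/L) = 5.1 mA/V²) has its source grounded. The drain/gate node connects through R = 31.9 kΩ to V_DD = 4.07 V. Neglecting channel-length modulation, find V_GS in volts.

V_GS = 1.06 V

With gate tied to drain, V_GS = V_DS ≥ V_GS − V_th, so the device is in saturation.
KCL at the drain: ½ k_n (V_GS − V_th)² = (V_DD − V_GS)/R.
Let x = V_GS − 0.87. Then 81.3 x² + x − 3.2 = 0, giving x = 0.192 V (positive root), so V_GS = 1.06 V.
I_D = (V_DD − V_GS)/R = (4.07 − 1.06) / 31.9 = 0.0943 mA.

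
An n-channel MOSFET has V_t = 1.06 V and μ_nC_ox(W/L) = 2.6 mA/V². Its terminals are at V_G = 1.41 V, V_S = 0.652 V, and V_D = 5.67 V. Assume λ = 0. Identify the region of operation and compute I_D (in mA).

V_GS = V_G − V_S = 1.41 − 0.652 = 0.758 V; V_DS = V_D − V_S = 5.67 − 0.652 = 5.02 V.
V_GS = 0.758 V < V_t = 1.06 V, so the transistor is in cutoff.

Cutoff; I_D = 0 mA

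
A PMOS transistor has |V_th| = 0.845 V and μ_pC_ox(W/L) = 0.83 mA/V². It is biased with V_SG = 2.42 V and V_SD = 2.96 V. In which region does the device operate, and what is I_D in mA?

V_ov = V_SG − |V_th| = 2.42 − 0.845 = 1.57 V.
Since V_SD = 2.96 V ≥ V_ov = 1.57 V, the device is in saturation.
I_D = ½ k_p V_ov² = 0.5 × 0.83 × 1.57² = 1.03 mA.

Saturation; I_D = 1.03 mA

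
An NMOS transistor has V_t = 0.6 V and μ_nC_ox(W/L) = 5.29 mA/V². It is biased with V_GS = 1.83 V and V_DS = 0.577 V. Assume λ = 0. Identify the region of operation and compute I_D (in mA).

V_ov = V_GS − V_t = 1.83 − 0.6 = 1.23 V.
Since V_DS = 0.577 V < V_ov = 1.23 V, the device is in the triode region.
I_D = k_n [V_ov · V_DS − ½ V_DS²] = 5.29 × [1.23 × 0.577 − 0.5 × 0.577²] = 2.87 mA.

Triode; I_D = 2.87 mA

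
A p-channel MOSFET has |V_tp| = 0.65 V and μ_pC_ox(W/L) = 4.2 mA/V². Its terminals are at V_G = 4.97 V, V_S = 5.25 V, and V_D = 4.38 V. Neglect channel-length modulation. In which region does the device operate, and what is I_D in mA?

V_SG = V_S − V_G = 5.25 − 4.97 = 0.28 V; V_SD = V_S − V_D = 5.25 − 4.38 = 0.87 V.
V_SG = 0.28 V < |V_tp| = 0.65 V, so the transistor is in cutoff.

Cutoff; I_D = 0 mA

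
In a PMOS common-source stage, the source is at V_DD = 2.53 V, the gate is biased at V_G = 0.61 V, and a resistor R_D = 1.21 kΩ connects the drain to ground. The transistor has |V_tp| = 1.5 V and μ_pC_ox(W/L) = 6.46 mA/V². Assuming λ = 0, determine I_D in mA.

V_SG = V_DD − V_G = 2.53 − 0.61 = 1.92 V, so V_ov = 1.92 − 1.5 = 0.42 V.
Assume saturation: I_D = ½ k_p V_ov² = 0.5 × 6.46 × 0.42² = 0.57 mA, giving V_SD = V_DD − I_D R_D = 2.53 − 0.57 × 1.21 = 1.84 V.
V_SD = 1.84 V ≥ V_ov = 0.42 V, confirming saturation.

I_D = 0.570 mA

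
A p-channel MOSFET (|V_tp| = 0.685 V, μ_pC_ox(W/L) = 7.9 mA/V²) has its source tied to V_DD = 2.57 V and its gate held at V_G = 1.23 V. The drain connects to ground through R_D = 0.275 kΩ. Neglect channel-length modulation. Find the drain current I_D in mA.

V_SG = V_DD − V_G = 2.57 − 1.23 = 1.34 V, so V_ov = 1.34 − 0.685 = 0.655 V.
Assume saturation: I_D = ½ k_p V_ov² = 0.5 × 7.9 × 0.655² = 1.69 mA, giving V_SD = V_DD − I_D R_D = 2.57 − 1.69 × 0.275 = 2.1 V.
V_SD = 2.1 V ≥ V_ov = 0.655 V, confirming saturation.

I_D = 1.69 mA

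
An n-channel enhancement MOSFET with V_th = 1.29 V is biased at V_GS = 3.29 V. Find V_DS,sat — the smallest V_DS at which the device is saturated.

V_DS,sat = 2.00 V

The boundary between triode and saturation is V_DS = V_GS − V_th = V_ov.
V_ov = 3.29 − 1.29 = 2 V.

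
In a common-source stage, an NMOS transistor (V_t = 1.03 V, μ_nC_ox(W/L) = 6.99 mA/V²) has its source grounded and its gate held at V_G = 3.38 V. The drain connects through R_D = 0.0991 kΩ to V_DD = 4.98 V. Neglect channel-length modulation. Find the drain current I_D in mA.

V_GS = V_G = 3.38 V, so V_ov = 3.38 − 1.03 = 2.35 V.
Assume saturation: I_D = ½ k_n V_ov² = 0.5 × 6.99 × 2.35² = 19.3 mA, giving V_DS = V_DD − I_D R_D = 4.98 − 19.3 × 0.0991 = 3.07 V.
V_DS = 3.07 V ≥ V_ov = 2.35 V, confirming saturation.

I_D = 19.3 mA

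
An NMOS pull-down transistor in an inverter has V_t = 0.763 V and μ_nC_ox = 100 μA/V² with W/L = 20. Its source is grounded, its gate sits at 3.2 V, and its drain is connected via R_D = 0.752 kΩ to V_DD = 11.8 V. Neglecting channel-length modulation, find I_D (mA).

V_GS = V_G = 3.2 V, so V_ov = 3.2 − 0.763 = 2.44 V.
k_n = μ_nC_ox · (W/L) = 2 mA/V².
Assume saturation: I_D = ½ k_n V_ov² = 0.5 × 2 × 2.44² = 5.94 mA, giving V_DS = V_DD − I_D R_D = 11.8 − 5.94 × 0.752 = 7.33 V.
V_DS = 7.33 V ≥ V_ov = 2.44 V, confirming saturation.

I_D = 5.94 mA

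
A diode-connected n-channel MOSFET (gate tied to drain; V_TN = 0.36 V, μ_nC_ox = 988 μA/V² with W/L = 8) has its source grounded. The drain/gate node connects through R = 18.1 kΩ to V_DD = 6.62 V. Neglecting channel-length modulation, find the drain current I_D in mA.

I_D = 0.330 mA

With gate tied to drain, V_GS = V_DS ≥ V_GS − V_TN, so the device is in saturation.
k_n = μ_nC_ox · (W/L) = 7.904 mA/V².
KCL at the drain: ½ k_n (V_GS − V_TN)² = (V_DD − V_GS)/R.
Let x = V_GS − 0.36. Then 71.5 x² + x − 6.26 = 0, giving x = 0.289 V (positive root), so V_GS = 0.649 V.
I_D = (V_DD − V_GS)/R = (6.62 − 0.649) / 18.1 = 0.33 mA.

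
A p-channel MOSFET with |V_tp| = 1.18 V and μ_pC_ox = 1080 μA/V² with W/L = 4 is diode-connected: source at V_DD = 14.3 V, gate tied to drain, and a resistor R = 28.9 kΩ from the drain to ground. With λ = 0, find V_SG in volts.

V_SG = 1.63 V

With gate tied to drain, V_SG = V_SD ≥ V_SG − |V_tp|, so the device is in saturation.
k_p = μ_pC_ox · (W/L) = 4.32 mA/V².
KCL at the drain: ½ k_p (V_SG − |V_tp|)² = (V_DD − V_SG)/R.
Let x = V_SG − 1.18. Then 62.4 x² + x − 13.12 = 0, giving x = 0.451 V (positive root), so V_SG = 1.63 V.
I_D = (V_DD − V_SG)/R = (14.3 − 1.63) / 28.9 = 0.438 mA.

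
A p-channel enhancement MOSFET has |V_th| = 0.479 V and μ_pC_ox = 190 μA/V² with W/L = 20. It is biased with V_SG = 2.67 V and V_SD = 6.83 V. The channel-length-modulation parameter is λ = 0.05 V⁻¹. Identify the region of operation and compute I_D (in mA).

Saturation; I_D = 12.2 mA

k_p = μ_pC_ox · (W/L) = 3.8 mA/V².
V_ov = V_SG − |V_th| = 2.67 − 0.479 = 2.19 V.
Since V_SD = 6.83 V ≥ V_ov = 2.19 V, the device is in saturation.
I_D = ½ k_p V_ov² (1 + λ V_SD) = 0.5 × 3.8 × 2.19² × (1 + 0.05 × 6.83) = 12.2 mA.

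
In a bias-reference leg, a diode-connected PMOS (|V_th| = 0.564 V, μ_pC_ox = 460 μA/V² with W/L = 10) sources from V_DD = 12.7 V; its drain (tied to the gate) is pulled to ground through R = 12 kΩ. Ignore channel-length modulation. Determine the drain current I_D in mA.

I_D = 0.958 mA

With gate tied to drain, V_SG = V_SD ≥ V_SG − |V_th|, so the device is in saturation.
k_p = μ_pC_ox · (W/L) = 4.6 mA/V².
KCL at the drain: ½ k_p (V_SG − |V_th|)² = (V_DD − V_SG)/R.
Let x = V_SG − 0.564. Then 27.6 x² + x − 12.14 = 0, giving x = 0.645 V (positive root), so V_SG = 1.21 V.
I_D = (V_DD − V_SG)/R = (12.7 − 1.21) / 12 = 0.958 mA.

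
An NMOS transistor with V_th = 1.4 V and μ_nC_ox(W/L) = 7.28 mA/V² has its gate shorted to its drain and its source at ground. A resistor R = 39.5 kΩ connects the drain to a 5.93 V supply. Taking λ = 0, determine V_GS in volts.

With gate tied to drain, V_GS = V_DS ≥ V_GS − V_th, so the device is in saturation.
KCL at the drain: ½ k_n (V_GS − V_th)² = (V_DD − V_GS)/R.
Let x = V_GS − 1.4. Then 144 x² + x − 4.53 = 0, giving x = 0.174 V (positive root), so V_GS = 1.57 V.
I_D = (V_DD − V_GS)/R = (5.93 − 1.57) / 39.5 = 0.11 mA.

V_GS = 1.57 V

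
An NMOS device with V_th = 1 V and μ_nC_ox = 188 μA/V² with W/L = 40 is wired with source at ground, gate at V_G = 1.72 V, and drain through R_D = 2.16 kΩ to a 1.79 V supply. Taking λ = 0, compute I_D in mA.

I_D = 0.756 mA

V_GS = V_G = 1.72 V, so V_ov = 1.72 − 1 = 0.72 V.
k_n = μ_nC_ox · (W/L) = 7.52 mA/V².
Assume saturation: I_D = ½ k_n V_ov² = 0.5 × 7.52 × 0.72² = 1.95 mA, giving V_DS = V_DD − I_D R_D = 1.79 − 1.95 × 2.16 = -2.42 V.
But -2.42 V < V_ov = 0.72 V, so the device is actually in triode.
In triode I_D = k_n[V_ov V_DS − ½ V_DS²] and I_D = (V_DD − V_DS)/R_D. Equating: 8.12 V_DS² − 12.7 V_DS + 1.79 = 0, giving V_DS = 0.157 V (the root below V_ov).
I_D = (1.79 − 0.157) / 2.16 = 0.756 mA.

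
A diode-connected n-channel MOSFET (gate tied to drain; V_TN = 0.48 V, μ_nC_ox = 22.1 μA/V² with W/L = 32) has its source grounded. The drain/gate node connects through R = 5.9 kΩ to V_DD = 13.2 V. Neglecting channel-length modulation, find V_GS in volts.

With gate tied to drain, V_GS = V_DS ≥ V_GS − V_TN, so the device is in saturation.
k_n = μ_nC_ox · (W/L) = 0.7072 mA/V².
KCL at the drain: ½ k_n (V_GS − V_TN)² = (V_DD − V_GS)/R.
Let x = V_GS − 0.48. Then 2.09 x² + x − 12.72 = 0, giving x = 2.24 V (positive root), so V_GS = 2.72 V.
I_D = (V_DD − V_GS)/R = (13.2 − 2.72) / 5.9 = 1.78 mA.

V_GS = 2.72 V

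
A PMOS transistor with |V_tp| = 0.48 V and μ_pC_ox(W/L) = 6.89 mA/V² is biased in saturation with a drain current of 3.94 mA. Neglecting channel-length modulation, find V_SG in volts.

In saturation I_D = ½ k_p (V_SG − |V_tp|)², so V_SG − |V_tp| = √(2 I_D / k_p) = √(2 × 3.94 / 6.89) = 1.07 V.
V_SG = 0.48 + 1.07 = 1.55 V.

V_SG = 1.55 V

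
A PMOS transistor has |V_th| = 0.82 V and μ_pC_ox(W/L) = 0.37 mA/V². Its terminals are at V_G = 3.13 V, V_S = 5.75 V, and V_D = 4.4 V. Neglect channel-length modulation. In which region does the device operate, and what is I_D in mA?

V_SG = V_S − V_G = 5.75 − 3.13 = 2.62 V; V_SD = V_S − V_D = 5.75 − 4.4 = 1.35 V.
V_ov = V_SG − |V_th| = 2.62 − 0.82 = 1.8 V.
Since V_SD = 1.35 V < V_ov = 1.8 V, the device is in the triode region.
I_D = k_p [V_ov · V_SD − ½ V_SD²] = 0.37 × [1.8 × 1.35 − 0.5 × 1.35²] = 0.562 mA.

Triode; I_D = 0.562 mA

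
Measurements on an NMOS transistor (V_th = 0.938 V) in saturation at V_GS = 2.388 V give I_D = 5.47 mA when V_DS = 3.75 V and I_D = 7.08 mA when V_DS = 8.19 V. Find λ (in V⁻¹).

With V_GS fixed, I_D ∝ (1 + λ V_DS) in saturation, so I_D2/I_D1 = (1 + λ V_DS2)/(1 + λ V_DS1).
7.08/5.47 = 1.294 = (1 + 8.19 λ)/(1 + 3.75 λ).
Solving: λ (I_D1 V_DS2 − I_D2 V_DS1) = I_D2 − I_D1, so λ = (7.08 − 5.47) / (5.47 × 8.19 − 7.08 × 3.75) = 1.61 / 18.2 = 0.0882 V⁻¹.

λ = 0.0882 V⁻¹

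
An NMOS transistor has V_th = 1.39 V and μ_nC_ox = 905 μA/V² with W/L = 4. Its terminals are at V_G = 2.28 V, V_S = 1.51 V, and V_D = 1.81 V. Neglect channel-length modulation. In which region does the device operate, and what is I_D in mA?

V_GS = V_G − V_S = 2.28 − 1.51 = 0.77 V; V_DS = V_D − V_S = 1.81 − 1.51 = 0.3 V.
V_GS = 0.77 V < V_th = 1.39 V, so the transistor is in cutoff.

Cutoff; I_D = 0 mA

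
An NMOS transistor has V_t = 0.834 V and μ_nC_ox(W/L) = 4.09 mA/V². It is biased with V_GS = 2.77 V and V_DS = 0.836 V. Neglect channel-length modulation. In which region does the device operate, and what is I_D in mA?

Triode; I_D = 5.19 mA

V_ov = V_GS − V_t = 2.77 − 0.834 = 1.94 V.
Since V_DS = 0.836 V < V_ov = 1.94 V, the device is in the triode region.
I_D = k_n [V_ov · V_DS − ½ V_DS²] = 4.09 × [1.94 × 0.836 − 0.5 × 0.836²] = 5.19 mA.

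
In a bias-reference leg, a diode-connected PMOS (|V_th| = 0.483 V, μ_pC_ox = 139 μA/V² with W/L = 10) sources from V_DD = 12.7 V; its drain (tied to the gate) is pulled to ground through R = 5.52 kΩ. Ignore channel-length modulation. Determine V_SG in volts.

With gate tied to drain, V_SG = V_SD ≥ V_SG − |V_th|, so the device is in saturation.
k_p = μ_pC_ox · (W/L) = 1.39 mA/V².
KCL at the drain: ½ k_p (V_SG − |V_th|)² = (V_DD − V_SG)/R.
Let x = V_SG − 0.483. Then 3.84 x² + x − 12.22 = 0, giving x = 1.66 V (positive root), so V_SG = 2.14 V.
I_D = (V_DD − V_SG)/R = (12.7 − 2.14) / 5.52 = 1.91 mA.

V_SG = 2.14 V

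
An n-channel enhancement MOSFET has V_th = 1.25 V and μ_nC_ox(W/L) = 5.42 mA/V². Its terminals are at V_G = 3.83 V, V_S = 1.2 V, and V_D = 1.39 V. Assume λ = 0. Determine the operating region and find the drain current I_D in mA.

V_GS = V_G − V_S = 3.83 − 1.2 = 2.63 V; V_DS = V_D − V_S = 1.39 − 1.2 = 0.19 V.
V_ov = V_GS − V_th = 2.63 − 1.25 = 1.38 V.
Since V_DS = 0.19 V < V_ov = 1.38 V, the device is in the triode region.
I_D = k_n [V_ov · V_DS − ½ V_DS²] = 5.42 × [1.38 × 0.19 − 0.5 × 0.19²] = 1.32 mA.

Triode; I_D = 1.32 mA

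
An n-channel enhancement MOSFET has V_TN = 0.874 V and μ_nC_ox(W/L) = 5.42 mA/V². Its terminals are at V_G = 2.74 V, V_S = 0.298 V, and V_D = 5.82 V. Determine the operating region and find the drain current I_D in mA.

Saturation; I_D = 6.66 mA

V_GS = V_G − V_S = 2.74 − 0.298 = 2.44 V; V_DS = V_D − V_S = 5.82 − 0.298 = 5.52 V.
V_ov = V_GS − V_TN = 2.44 − 0.874 = 1.57 V.
Since V_DS = 5.52 V ≥ V_ov = 1.57 V, the device is in saturation.
I_D = ½ k_n V_ov² = 0.5 × 5.42 × 1.57² = 6.66 mA.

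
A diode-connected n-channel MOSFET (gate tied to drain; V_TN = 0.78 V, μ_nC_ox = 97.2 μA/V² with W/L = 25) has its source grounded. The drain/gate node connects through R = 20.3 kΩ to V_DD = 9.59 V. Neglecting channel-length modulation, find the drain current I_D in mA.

I_D = 0.406 mA

With gate tied to drain, V_GS = V_DS ≥ V_GS − V_TN, so the device is in saturation.
k_n = μ_nC_ox · (W/L) = 2.43 mA/V².
KCL at the drain: ½ k_n (V_GS − V_TN)² = (V_DD − V_GS)/R.
Let x = V_GS − 0.78. Then 24.7 x² + x − 8.81 = 0, giving x = 0.578 V (positive root), so V_GS = 1.36 V.
I_D = (V_DD − V_GS)/R = (9.59 − 1.36) / 20.3 = 0.406 mA.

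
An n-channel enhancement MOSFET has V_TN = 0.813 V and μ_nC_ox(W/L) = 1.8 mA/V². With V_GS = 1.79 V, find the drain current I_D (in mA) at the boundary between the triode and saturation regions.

I_D = 0.859 mA

At the boundary V_DS = V_ov = V_GS − V_TN = 1.79 − 0.813 = 0.977 V.
I_D = ½ k_n V_ov² = 0.5 × 1.8 × 0.977² = 0.859 mA.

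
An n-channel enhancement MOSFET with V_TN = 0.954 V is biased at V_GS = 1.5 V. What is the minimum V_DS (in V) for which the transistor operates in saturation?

The boundary between triode and saturation is V_DS = V_GS − V_TN = V_ov.
V_ov = 1.5 − 0.954 = 0.546 V.

V_DS,sat = 0.546 V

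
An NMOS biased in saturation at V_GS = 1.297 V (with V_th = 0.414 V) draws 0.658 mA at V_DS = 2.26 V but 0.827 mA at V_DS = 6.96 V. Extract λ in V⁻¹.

With V_GS fixed, I_D ∝ (1 + λ V_DS) in saturation, so I_D2/I_D1 = (1 + λ V_DS2)/(1 + λ V_DS1).
0.827/0.658 = 1.257 = (1 + 6.96 λ)/(1 + 2.26 λ).
Solving: λ (I_D1 V_DS2 − I_D2 V_DS1) = I_D2 − I_D1, so λ = (0.827 − 0.658) / (0.658 × 6.96 − 0.827 × 2.26) = 0.169 / 2.71 = 0.0623 V⁻¹.

λ = 0.0623 V⁻¹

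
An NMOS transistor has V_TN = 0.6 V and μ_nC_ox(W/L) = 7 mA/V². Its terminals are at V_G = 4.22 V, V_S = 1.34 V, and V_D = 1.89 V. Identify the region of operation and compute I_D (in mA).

Triode; I_D = 7.72 mA

V_GS = V_G − V_S = 4.22 − 1.34 = 2.88 V; V_DS = V_D − V_S = 1.89 − 1.34 = 0.55 V.
V_ov = V_GS − V_TN = 2.88 − 0.6 = 2.28 V.
Since V_DS = 0.55 V < V_ov = 2.28 V, the device is in the triode region.
I_D = k_n [V_ov · V_DS − ½ V_DS²] = 7 × [2.28 × 0.55 − 0.5 × 0.55²] = 7.72 mA.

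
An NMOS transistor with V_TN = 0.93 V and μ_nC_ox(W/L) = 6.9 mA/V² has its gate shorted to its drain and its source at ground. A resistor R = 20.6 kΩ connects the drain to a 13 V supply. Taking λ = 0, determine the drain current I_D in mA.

I_D = 0.566 mA

With gate tied to drain, V_GS = V_DS ≥ V_GS − V_TN, so the device is in saturation.
KCL at the drain: ½ k_n (V_GS − V_TN)² = (V_DD − V_GS)/R.
Let x = V_GS − 0.93. Then 71.1 x² + x − 12.07 = 0, giving x = 0.405 V (positive root), so V_GS = 1.34 V.
I_D = (V_DD − V_GS)/R = (13 − 1.34) / 20.6 = 0.566 mA.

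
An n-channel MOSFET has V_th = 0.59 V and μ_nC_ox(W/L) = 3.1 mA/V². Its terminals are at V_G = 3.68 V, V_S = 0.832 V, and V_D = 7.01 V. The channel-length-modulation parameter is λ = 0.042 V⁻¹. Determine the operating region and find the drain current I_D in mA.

Saturation; I_D = 9.95 mA

V_GS = V_G − V_S = 3.68 − 0.832 = 2.85 V; V_DS = V_D − V_S = 7.01 − 0.832 = 6.18 V.
V_ov = V_GS − V_th = 2.85 − 0.59 = 2.26 V.
Since V_DS = 6.18 V ≥ V_ov = 2.26 V, the device is in saturation.
I_D = ½ k_n V_ov² (1 + λ V_DS) = 0.5 × 3.1 × 2.26² × (1 + 0.042 × 6.18) = 9.95 mA.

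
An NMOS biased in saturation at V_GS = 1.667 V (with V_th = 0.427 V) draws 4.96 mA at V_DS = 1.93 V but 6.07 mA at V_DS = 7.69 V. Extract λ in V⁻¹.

λ = 0.0420 V⁻¹

With V_GS fixed, I_D ∝ (1 + λ V_DS) in saturation, so I_D2/I_D1 = (1 + λ V_DS2)/(1 + λ V_DS1).
6.07/4.96 = 1.224 = (1 + 7.69 λ)/(1 + 1.93 λ).
Solving: λ (I_D1 V_DS2 − I_D2 V_DS1) = I_D2 − I_D1, so λ = (6.07 − 4.96) / (4.96 × 7.69 − 6.07 × 1.93) = 1.11 / 26.4 = 0.042 V⁻¹.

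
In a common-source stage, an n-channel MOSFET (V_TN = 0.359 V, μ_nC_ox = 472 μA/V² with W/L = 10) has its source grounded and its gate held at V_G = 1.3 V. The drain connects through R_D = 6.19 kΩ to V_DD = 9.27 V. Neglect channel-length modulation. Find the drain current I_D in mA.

I_D = 1.43 mA

V_GS = V_G = 1.3 V, so V_ov = 1.3 − 0.359 = 0.941 V.
k_n = μ_nC_ox · (W/L) = 4.72 mA/V².
Assume saturation: I_D = ½ k_n V_ov² = 0.5 × 4.72 × 0.941² = 2.09 mA, giving V_DS = V_DD − I_D R_D = 9.27 − 2.09 × 6.19 = -3.67 V.
But -3.67 V < V_ov = 0.941 V, so the device is actually in triode.
In triode I_D = k_n[V_ov V_DS − ½ V_DS²] and I_D = (V_DD − V_DS)/R_D. Equating: 14.6 V_DS² − 28.49 V_DS + 9.27 = 0, giving V_DS = 0.413 V (the root below V_ov).
I_D = (9.27 − 0.413) / 6.19 = 1.43 mA.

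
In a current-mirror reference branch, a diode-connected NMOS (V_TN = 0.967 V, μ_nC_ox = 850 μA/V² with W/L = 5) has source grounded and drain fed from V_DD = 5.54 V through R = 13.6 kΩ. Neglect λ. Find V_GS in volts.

V_GS = 1.35 V

With gate tied to drain, V_GS = V_DS ≥ V_GS − V_TN, so the device is in saturation.
k_n = μ_nC_ox · (W/L) = 4.25 mA/V².
KCL at the drain: ½ k_n (V_GS − V_TN)² = (V_DD − V_GS)/R.
Let x = V_GS − 0.967. Then 28.9 x² + x − 4.573 = 0, giving x = 0.381 V (positive root), so V_GS = 1.35 V.
I_D = (V_DD − V_GS)/R = (5.54 − 1.35) / 13.6 = 0.308 mA.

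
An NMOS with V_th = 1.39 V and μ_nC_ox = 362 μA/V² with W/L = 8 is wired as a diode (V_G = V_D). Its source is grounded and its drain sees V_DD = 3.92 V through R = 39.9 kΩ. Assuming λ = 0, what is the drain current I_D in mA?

With gate tied to drain, V_GS = V_DS ≥ V_GS − V_th, so the device is in saturation.
k_n = μ_nC_ox · (W/L) = 2.896 mA/V².
KCL at the drain: ½ k_n (V_GS − V_th)² = (V_DD − V_GS)/R.
Let x = V_GS − 1.39. Then 57.8 x² + x − 2.53 = 0, giving x = 0.201 V (positive root), so V_GS = 1.59 V.
I_D = (V_DD − V_GS)/R = (3.92 − 1.59) / 39.9 = 0.0584 mA.

I_D = 0.0584 mA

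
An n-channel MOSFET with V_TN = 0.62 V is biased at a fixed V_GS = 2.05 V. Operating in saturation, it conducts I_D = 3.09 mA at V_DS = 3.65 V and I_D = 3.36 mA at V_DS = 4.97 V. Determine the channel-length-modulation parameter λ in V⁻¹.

λ = 0.0873 V⁻¹

With V_GS fixed, I_D ∝ (1 + λ V_DS) in saturation, so I_D2/I_D1 = (1 + λ V_DS2)/(1 + λ V_DS1).
3.36/3.09 = 1.087 = (1 + 4.97 λ)/(1 + 3.65 λ).
Solving: λ (I_D1 V_DS2 − I_D2 V_DS1) = I_D2 − I_D1, so λ = (3.36 − 3.09) / (3.09 × 4.97 − 3.36 × 3.65) = 0.27 / 3.09 = 0.0873 V⁻¹.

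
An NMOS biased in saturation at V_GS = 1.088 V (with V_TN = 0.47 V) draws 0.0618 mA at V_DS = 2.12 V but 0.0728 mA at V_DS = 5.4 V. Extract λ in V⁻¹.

λ = 0.0613 V⁻¹

With V_GS fixed, I_D ∝ (1 + λ V_DS) in saturation, so I_D2/I_D1 = (1 + λ V_DS2)/(1 + λ V_DS1).
0.0728/0.0618 = 1.178 = (1 + 5.4 λ)/(1 + 2.12 λ).
Solving: λ (I_D1 V_DS2 − I_D2 V_DS1) = I_D2 − I_D1, so λ = (0.0728 − 0.0618) / (0.0618 × 5.4 − 0.0728 × 2.12) = 0.011 / 0.179 = 0.0613 V⁻¹.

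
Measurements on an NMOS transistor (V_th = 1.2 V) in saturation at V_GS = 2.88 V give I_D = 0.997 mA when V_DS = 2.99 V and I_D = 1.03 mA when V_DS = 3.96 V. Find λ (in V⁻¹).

λ = 0.0380 V⁻¹

With V_GS fixed, I_D ∝ (1 + λ V_DS) in saturation, so I_D2/I_D1 = (1 + λ V_DS2)/(1 + λ V_DS1).
1.03/0.997 = 1.033 = (1 + 3.96 λ)/(1 + 2.99 λ).
Solving: λ (I_D1 V_DS2 − I_D2 V_DS1) = I_D2 − I_D1, so λ = (1.03 − 0.997) / (0.997 × 3.96 − 1.03 × 2.99) = 0.033 / 0.868 = 0.038 V⁻¹.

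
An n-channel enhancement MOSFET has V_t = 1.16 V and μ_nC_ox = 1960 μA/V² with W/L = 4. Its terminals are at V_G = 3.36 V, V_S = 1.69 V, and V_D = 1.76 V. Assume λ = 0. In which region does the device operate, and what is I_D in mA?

V_GS = V_G − V_S = 3.36 − 1.69 = 1.67 V; V_DS = V_D − V_S = 1.76 − 1.69 = 0.07 V.
k_n = μ_nC_ox · (W/L) = 7.84 mA/V².
V_ov = V_GS − V_t = 1.67 − 1.16 = 0.51 V.
Since V_DS = 0.07 V < V_ov = 0.51 V, the device is in the triode region.
I_D = k_n [V_ov · V_DS − ½ V_DS²] = 7.84 × [0.51 × 0.07 − 0.5 × 0.07²] = 0.261 mA.

Triode; I_D = 0.261 mA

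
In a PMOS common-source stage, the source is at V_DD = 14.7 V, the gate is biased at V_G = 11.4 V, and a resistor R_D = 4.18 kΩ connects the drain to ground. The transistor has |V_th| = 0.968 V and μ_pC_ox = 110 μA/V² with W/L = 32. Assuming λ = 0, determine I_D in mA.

V_SG = V_DD − V_G = 14.7 − 11.4 = 3.3 V, so V_ov = 3.3 − 0.968 = 2.33 V.
k_p = μ_pC_ox · (W/L) = 3.52 mA/V².
Assume saturation: I_D = ½ k_p V_ov² = 0.5 × 3.52 × 2.33² = 9.57 mA, giving V_SD = V_DD − I_D R_D = 14.7 − 9.57 × 4.18 = -25.3 V.
But -25.3 V < V_ov = 2.33 V, so the device is actually in triode.
In triode I_D = k_p[V_ov V_SD − ½ V_SD²] and I_D = (V_DD − V_SD)/R_D. Equating: 7.36 V_SD² − 35.31 V_SD + 14.7 = 0, giving V_SD = 0.46 V (the root below V_ov).
I_D = (14.7 − 0.46) / 4.18 = 3.41 mA.

I_D = 3.41 mA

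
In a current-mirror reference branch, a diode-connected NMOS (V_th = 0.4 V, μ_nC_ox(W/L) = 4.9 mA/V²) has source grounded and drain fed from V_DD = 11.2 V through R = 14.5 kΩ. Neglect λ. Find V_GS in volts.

V_GS = 0.937 V

With gate tied to drain, V_GS = V_DS ≥ V_GS − V_th, so the device is in saturation.
KCL at the drain: ½ k_n (V_GS − V_th)² = (V_DD − V_GS)/R.
Let x = V_GS − 0.4. Then 35.5 x² + x − 10.8 = 0, giving x = 0.537 V (positive root), so V_GS = 0.937 V.
I_D = (V_DD − V_GS)/R = (11.2 − 0.937) / 14.5 = 0.708 mA.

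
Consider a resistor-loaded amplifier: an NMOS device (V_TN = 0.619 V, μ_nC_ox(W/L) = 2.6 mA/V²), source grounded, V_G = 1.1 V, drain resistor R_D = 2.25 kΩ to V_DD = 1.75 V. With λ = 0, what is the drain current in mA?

I_D = 0.301 mA

V_GS = V_G = 1.1 V, so V_ov = 1.1 − 0.619 = 0.481 V.
Assume saturation: I_D = ½ k_n V_ov² = 0.5 × 2.6 × 0.481² = 0.301 mA, giving V_DS = V_DD − I_D R_D = 1.75 − 0.301 × 2.25 = 1.07 V.
V_DS = 1.07 V ≥ V_ov = 0.481 V, confirming saturation.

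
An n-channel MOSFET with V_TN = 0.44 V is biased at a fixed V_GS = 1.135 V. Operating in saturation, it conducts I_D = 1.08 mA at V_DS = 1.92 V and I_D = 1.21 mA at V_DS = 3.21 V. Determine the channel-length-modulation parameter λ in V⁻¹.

With V_GS fixed, I_D ∝ (1 + λ V_DS) in saturation, so I_D2/I_D1 = (1 + λ V_DS2)/(1 + λ V_DS1).
1.21/1.08 = 1.12 = (1 + 3.21 λ)/(1 + 1.92 λ).
Solving: λ (I_D1 V_DS2 − I_D2 V_DS1) = I_D2 − I_D1, so λ = (1.21 − 1.08) / (1.08 × 3.21 − 1.21 × 1.92) = 0.13 / 1.14 = 0.114 V⁻¹.

λ = 0.114 V⁻¹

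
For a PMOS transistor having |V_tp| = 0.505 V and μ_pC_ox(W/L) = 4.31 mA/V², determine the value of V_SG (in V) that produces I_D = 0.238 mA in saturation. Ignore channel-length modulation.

V_SG = 0.837 V

In saturation I_D = ½ k_p (V_SG − |V_tp|)², so V_SG − |V_tp| = √(2 I_D / k_p) = √(2 × 0.238 / 4.31) = 0.332 V.
V_SG = 0.505 + 0.332 = 0.837 V.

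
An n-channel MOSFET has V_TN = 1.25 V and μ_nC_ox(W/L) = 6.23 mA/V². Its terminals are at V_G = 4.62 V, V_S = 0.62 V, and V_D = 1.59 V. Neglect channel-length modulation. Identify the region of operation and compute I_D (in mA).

Triode; I_D = 13.7 mA

V_GS = V_G − V_S = 4.62 − 0.62 = 4 V; V_DS = V_D − V_S = 1.59 − 0.62 = 0.97 V.
V_ov = V_GS − V_TN = 4 − 1.25 = 2.75 V.
Since V_DS = 0.97 V < V_ov = 2.75 V, the device is in the triode region.
I_D = k_n [V_ov · V_DS − ½ V_DS²] = 6.23 × [2.75 × 0.97 − 0.5 × 0.97²] = 13.7 mA.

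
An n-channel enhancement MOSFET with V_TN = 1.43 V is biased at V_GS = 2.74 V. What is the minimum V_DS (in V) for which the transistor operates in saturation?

The boundary between triode and saturation is V_DS = V_GS − V_TN = V_ov.
V_ov = 2.74 − 1.43 = 1.31 V.

V_DS,sat = 1.31 V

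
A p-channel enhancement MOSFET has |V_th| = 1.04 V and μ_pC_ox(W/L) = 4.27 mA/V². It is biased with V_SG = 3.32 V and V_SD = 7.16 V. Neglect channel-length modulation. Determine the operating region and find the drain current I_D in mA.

Saturation; I_D = 11.1 mA

V_ov = V_SG − |V_th| = 3.32 − 1.04 = 2.28 V.
Since V_SD = 7.16 V ≥ V_ov = 2.28 V, the device is in saturation.
I_D = ½ k_p V_ov² = 0.5 × 4.27 × 2.28² = 11.1 mA.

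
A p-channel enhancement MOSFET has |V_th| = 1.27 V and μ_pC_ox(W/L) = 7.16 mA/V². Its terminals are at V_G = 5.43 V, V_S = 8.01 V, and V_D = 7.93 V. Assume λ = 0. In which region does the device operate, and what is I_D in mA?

Triode; I_D = 0.727 mA

V_SG = V_S − V_G = 8.01 − 5.43 = 2.58 V; V_SD = V_S − V_D = 8.01 − 7.93 = 0.08 V.
V_ov = V_SG − |V_th| = 2.58 − 1.27 = 1.31 V.
Since V_SD = 0.08 V < V_ov = 1.31 V, the device is in the triode region.
I_D = k_p [V_ov · V_SD − ½ V_SD²] = 7.16 × [1.31 × 0.08 − 0.5 × 0.08²] = 0.727 mA.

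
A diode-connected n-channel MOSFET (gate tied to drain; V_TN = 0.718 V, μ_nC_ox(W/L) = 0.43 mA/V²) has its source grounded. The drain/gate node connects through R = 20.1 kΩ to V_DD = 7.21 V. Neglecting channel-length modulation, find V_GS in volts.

V_GS = 1.83 V

With gate tied to drain, V_GS = V_DS ≥ V_GS − V_TN, so the device is in saturation.
KCL at the drain: ½ k_n (V_GS − V_TN)² = (V_DD − V_GS)/R.
Let x = V_GS − 0.718. Then 4.32 x² + x − 6.492 = 0, giving x = 1.12 V (positive root), so V_GS = 1.83 V.
I_D = (V_DD − V_GS)/R = (7.21 − 1.83) / 20.1 = 0.267 mA.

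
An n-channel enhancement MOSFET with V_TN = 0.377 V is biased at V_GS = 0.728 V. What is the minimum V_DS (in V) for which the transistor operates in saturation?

The boundary between triode and saturation is V_DS = V_GS − V_TN = V_ov.
V_ov = 0.728 − 0.377 = 0.351 V.

V_DS,sat = 0.351 V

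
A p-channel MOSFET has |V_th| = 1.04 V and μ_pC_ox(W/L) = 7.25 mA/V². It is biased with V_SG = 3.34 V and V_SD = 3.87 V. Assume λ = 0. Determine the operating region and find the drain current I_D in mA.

Saturation; I_D = 19.2 mA

V_ov = V_SG − |V_th| = 3.34 − 1.04 = 2.3 V.
Since V_SD = 3.87 V ≥ V_ov = 2.3 V, the device is in saturation.
I_D = ½ k_p V_ov² = 0.5 × 7.25 × 2.3² = 19.2 mA.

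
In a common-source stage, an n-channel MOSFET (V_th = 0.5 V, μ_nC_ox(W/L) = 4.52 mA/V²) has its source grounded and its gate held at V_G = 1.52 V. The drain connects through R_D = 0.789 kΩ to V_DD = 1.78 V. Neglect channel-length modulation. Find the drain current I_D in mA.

I_D = 1.66 mA

V_GS = V_G = 1.52 V, so V_ov = 1.52 − 0.5 = 1.02 V.
Assume saturation: I_D = ½ k_n V_ov² = 0.5 × 4.52 × 1.02² = 2.35 mA, giving V_DS = V_DD − I_D R_D = 1.78 − 2.35 × 0.789 = -0.0752 V.
But -0.0752 V < V_ov = 1.02 V, so the device is actually in triode.
In triode I_D = k_n[V_ov V_DS − ½ V_DS²] and I_D = (V_DD − V_DS)/R_D. Equating: 1.78 V_DS² − 4.638 V_DS + 1.78 = 0, giving V_DS = 0.468 V (the root below V_ov).
I_D = (1.78 − 0.468) / 0.789 = 1.66 mA.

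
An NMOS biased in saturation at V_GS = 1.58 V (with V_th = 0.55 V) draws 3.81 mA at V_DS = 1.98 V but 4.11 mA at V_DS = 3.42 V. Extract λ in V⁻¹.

λ = 0.0613 V⁻¹

With V_GS fixed, I_D ∝ (1 + λ V_DS) in saturation, so I_D2/I_D1 = (1 + λ V_DS2)/(1 + λ V_DS1).
4.11/3.81 = 1.079 = (1 + 3.42 λ)/(1 + 1.98 λ).
Solving: λ (I_D1 V_DS2 − I_D2 V_DS1) = I_D2 − I_D1, so λ = (4.11 − 3.81) / (3.81 × 3.42 − 4.11 × 1.98) = 0.3 / 4.89 = 0.0613 V⁻¹.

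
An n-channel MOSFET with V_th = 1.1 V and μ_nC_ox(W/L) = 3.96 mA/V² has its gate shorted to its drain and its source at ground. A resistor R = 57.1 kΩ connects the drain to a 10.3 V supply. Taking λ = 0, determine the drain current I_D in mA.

I_D = 0.156 mA

With gate tied to drain, V_GS = V_DS ≥ V_GS − V_th, so the device is in saturation.
KCL at the drain: ½ k_n (V_GS − V_th)² = (V_DD − V_GS)/R.
Let x = V_GS − 1.1. Then 113 x² + x − 9.2 = 0, giving x = 0.281 V (positive root), so V_GS = 1.38 V.
I_D = (V_DD − V_GS)/R = (10.3 − 1.38) / 57.1 = 0.156 mA.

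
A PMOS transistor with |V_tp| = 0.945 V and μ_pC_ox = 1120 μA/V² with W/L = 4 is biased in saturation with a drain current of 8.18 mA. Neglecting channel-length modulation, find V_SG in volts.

k_p = μ_pC_ox · (W/L) = 4.48 mA/V².
In saturation I_D = ½ k_p (V_SG − |V_tp|)², so V_SG − |V_tp| = √(2 I_D / k_p) = √(2 × 8.18 / 4.48) = 1.91 V.
V_SG = 0.945 + 1.91 = 2.86 V.

V_SG = 2.86 V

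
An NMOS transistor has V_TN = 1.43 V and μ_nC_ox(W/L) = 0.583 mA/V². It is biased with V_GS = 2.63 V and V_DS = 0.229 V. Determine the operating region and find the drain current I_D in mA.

V_ov = V_GS − V_TN = 2.63 − 1.43 = 1.2 V.
Since V_DS = 0.229 V < V_ov = 1.2 V, the device is in the triode region.
I_D = k_n [V_ov · V_DS − ½ V_DS²] = 0.583 × [1.2 × 0.229 − 0.5 × 0.229²] = 0.145 mA.

Triode; I_D = 0.145 mA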